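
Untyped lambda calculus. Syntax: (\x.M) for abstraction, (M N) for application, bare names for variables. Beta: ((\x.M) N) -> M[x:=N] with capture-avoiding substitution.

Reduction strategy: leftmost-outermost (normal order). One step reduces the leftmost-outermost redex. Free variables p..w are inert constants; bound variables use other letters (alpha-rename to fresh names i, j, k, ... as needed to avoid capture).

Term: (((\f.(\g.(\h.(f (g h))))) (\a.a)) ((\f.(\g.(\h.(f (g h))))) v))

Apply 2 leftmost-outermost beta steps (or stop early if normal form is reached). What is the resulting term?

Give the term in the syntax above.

Answer: (\h.((\a.a) (((\f.(\g.(\h.(f (g h))))) v) h)))

Derivation:
Step 0: (((\f.(\g.(\h.(f (g h))))) (\a.a)) ((\f.(\g.(\h.(f (g h))))) v))
Step 1: ((\g.(\h.((\a.a) (g h)))) ((\f.(\g.(\h.(f (g h))))) v))
Step 2: (\h.((\a.a) (((\f.(\g.(\h.(f (g h))))) v) h)))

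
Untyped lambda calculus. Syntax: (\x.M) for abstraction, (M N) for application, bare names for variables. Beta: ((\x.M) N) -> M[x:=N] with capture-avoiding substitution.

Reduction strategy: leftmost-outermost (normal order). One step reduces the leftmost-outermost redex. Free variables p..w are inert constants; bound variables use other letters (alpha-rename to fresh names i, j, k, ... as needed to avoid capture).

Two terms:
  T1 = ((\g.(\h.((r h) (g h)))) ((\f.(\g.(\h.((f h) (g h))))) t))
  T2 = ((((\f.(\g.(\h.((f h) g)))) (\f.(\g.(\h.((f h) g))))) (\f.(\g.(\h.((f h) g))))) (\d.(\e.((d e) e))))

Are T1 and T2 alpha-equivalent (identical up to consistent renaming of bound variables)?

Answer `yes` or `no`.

Term 1: ((\g.(\h.((r h) (g h)))) ((\f.(\g.(\h.((f h) (g h))))) t))
Term 2: ((((\f.(\g.(\h.((f h) g)))) (\f.(\g.(\h.((f h) g))))) (\f.(\g.(\h.((f h) g))))) (\d.(\e.((d e) e))))
Alpha-equivalence: compare structure up to binder renaming.
Result: False

Answer: no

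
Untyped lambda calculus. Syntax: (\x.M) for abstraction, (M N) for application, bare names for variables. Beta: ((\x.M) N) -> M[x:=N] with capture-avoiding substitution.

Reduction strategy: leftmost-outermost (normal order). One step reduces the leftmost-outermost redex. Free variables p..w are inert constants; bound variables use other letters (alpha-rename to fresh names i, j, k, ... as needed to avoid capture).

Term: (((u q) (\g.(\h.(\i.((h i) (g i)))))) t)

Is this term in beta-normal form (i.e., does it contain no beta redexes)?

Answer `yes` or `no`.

Answer: yes

Derivation:
Term: (((u q) (\g.(\h.(\i.((h i) (g i)))))) t)
No beta redexes found.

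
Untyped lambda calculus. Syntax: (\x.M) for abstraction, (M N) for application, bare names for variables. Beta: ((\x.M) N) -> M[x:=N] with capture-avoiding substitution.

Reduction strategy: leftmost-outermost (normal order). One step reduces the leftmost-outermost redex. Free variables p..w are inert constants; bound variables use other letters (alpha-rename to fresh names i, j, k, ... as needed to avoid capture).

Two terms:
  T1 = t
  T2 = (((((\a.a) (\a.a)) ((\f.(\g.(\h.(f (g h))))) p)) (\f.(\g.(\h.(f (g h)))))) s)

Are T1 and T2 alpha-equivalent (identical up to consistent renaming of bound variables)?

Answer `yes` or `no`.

Answer: no

Derivation:
Term 1: t
Term 2: (((((\a.a) (\a.a)) ((\f.(\g.(\h.(f (g h))))) p)) (\f.(\g.(\h.(f (g h)))))) s)
Alpha-equivalence: compare structure up to binder renaming.
Result: False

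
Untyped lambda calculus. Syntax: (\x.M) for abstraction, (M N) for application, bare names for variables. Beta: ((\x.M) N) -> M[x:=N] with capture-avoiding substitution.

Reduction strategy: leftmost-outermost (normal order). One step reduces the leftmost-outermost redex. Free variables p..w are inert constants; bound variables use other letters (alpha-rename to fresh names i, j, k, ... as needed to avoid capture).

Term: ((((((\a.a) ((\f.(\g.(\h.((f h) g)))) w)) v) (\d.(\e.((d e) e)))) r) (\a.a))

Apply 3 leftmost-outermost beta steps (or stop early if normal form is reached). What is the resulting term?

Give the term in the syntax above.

Answer: ((((\h.((w h) v)) (\d.(\e.((d e) e)))) r) (\a.a))

Derivation:
Step 0: ((((((\a.a) ((\f.(\g.(\h.((f h) g)))) w)) v) (\d.(\e.((d e) e)))) r) (\a.a))
Step 1: ((((((\f.(\g.(\h.((f h) g)))) w) v) (\d.(\e.((d e) e)))) r) (\a.a))
Step 2: (((((\g.(\h.((w h) g))) v) (\d.(\e.((d e) e)))) r) (\a.a))
Step 3: ((((\h.((w h) v)) (\d.(\e.((d e) e)))) r) (\a.a))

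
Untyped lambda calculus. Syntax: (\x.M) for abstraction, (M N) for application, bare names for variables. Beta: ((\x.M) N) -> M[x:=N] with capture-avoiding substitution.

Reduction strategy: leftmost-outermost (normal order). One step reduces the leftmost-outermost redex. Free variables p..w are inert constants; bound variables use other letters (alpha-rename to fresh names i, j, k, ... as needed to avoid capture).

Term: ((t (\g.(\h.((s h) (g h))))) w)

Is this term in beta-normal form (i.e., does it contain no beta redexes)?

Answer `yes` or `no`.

Term: ((t (\g.(\h.((s h) (g h))))) w)
No beta redexes found.

Answer: yes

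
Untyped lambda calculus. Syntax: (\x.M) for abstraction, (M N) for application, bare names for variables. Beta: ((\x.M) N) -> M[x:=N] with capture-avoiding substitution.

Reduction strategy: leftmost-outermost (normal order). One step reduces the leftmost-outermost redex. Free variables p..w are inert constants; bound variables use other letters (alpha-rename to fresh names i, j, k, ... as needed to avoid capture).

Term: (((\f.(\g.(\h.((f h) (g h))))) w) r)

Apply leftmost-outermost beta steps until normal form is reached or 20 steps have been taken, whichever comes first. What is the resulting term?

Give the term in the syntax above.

Step 0: (((\f.(\g.(\h.((f h) (g h))))) w) r)
Step 1: ((\g.(\h.((w h) (g h)))) r)
Step 2: (\h.((w h) (r h)))

Answer: (\h.((w h) (r h)))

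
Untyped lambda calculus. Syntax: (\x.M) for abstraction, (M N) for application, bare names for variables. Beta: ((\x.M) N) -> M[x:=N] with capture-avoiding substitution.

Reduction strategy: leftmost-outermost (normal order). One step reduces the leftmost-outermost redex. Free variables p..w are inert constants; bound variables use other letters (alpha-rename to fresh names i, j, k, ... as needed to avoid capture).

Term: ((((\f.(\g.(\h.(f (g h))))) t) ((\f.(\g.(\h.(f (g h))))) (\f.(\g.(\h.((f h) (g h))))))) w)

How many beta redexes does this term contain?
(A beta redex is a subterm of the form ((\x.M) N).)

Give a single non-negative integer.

Answer: 2

Derivation:
Term: ((((\f.(\g.(\h.(f (g h))))) t) ((\f.(\g.(\h.(f (g h))))) (\f.(\g.(\h.((f h) (g h))))))) w)
  Redex: ((\f.(\g.(\h.(f (g h))))) t)
  Redex: ((\f.(\g.(\h.(f (g h))))) (\f.(\g.(\h.((f h) (g h))))))
Total redexes: 2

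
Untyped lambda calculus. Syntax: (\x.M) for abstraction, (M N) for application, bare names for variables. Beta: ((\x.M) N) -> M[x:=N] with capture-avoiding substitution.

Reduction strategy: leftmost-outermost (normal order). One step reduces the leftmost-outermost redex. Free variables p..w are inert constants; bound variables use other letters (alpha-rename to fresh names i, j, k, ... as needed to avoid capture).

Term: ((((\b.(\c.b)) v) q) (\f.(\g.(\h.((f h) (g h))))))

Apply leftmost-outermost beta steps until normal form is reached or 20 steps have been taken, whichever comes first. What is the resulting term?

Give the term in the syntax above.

Answer: (v (\f.(\g.(\h.((f h) (g h))))))

Derivation:
Step 0: ((((\b.(\c.b)) v) q) (\f.(\g.(\h.((f h) (g h))))))
Step 1: (((\c.v) q) (\f.(\g.(\h.((f h) (g h))))))
Step 2: (v (\f.(\g.(\h.((f h) (g h))))))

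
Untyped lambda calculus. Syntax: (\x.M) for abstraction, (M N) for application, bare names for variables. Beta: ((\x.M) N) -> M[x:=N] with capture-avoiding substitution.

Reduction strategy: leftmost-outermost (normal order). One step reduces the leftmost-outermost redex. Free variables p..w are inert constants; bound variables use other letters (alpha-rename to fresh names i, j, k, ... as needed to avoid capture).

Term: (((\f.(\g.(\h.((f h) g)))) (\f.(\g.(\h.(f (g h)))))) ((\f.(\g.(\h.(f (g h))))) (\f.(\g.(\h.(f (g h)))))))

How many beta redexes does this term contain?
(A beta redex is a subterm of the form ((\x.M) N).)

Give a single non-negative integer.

Answer: 2

Derivation:
Term: (((\f.(\g.(\h.((f h) g)))) (\f.(\g.(\h.(f (g h)))))) ((\f.(\g.(\h.(f (g h))))) (\f.(\g.(\h.(f (g h)))))))
  Redex: ((\f.(\g.(\h.((f h) g)))) (\f.(\g.(\h.(f (g h))))))
  Redex: ((\f.(\g.(\h.(f (g h))))) (\f.(\g.(\h.(f (g h))))))
Total redexes: 2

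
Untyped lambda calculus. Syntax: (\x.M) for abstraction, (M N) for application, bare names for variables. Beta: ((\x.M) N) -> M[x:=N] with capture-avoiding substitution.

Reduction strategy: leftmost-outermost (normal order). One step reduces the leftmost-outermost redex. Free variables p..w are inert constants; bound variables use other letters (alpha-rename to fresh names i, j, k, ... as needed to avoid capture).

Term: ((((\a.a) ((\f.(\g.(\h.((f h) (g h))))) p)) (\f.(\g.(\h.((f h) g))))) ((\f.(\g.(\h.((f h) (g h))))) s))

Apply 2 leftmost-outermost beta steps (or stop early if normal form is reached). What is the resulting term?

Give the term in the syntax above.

Answer: (((\g.(\h.((p h) (g h)))) (\f.(\g.(\h.((f h) g))))) ((\f.(\g.(\h.((f h) (g h))))) s))

Derivation:
Step 0: ((((\a.a) ((\f.(\g.(\h.((f h) (g h))))) p)) (\f.(\g.(\h.((f h) g))))) ((\f.(\g.(\h.((f h) (g h))))) s))
Step 1: ((((\f.(\g.(\h.((f h) (g h))))) p) (\f.(\g.(\h.((f h) g))))) ((\f.(\g.(\h.((f h) (g h))))) s))
Step 2: (((\g.(\h.((p h) (g h)))) (\f.(\g.(\h.((f h) g))))) ((\f.(\g.(\h.((f h) (g h))))) s))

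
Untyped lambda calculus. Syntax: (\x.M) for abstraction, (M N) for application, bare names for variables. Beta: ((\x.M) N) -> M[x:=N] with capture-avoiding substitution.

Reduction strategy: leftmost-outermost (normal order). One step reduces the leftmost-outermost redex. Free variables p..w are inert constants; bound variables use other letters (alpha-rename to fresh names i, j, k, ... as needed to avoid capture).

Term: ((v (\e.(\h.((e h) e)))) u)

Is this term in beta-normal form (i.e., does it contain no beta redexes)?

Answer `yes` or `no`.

Term: ((v (\e.(\h.((e h) e)))) u)
No beta redexes found.

Answer: yes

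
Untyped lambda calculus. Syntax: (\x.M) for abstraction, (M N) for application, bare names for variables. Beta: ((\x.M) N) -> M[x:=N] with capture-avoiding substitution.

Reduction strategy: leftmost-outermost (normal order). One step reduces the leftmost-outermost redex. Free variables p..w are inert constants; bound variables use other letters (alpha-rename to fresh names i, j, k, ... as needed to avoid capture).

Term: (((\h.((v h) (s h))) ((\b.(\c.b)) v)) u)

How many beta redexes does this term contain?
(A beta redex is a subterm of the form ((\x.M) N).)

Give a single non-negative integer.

Term: (((\h.((v h) (s h))) ((\b.(\c.b)) v)) u)
  Redex: ((\h.((v h) (s h))) ((\b.(\c.b)) v))
  Redex: ((\b.(\c.b)) v)
Total redexes: 2

Answer: 2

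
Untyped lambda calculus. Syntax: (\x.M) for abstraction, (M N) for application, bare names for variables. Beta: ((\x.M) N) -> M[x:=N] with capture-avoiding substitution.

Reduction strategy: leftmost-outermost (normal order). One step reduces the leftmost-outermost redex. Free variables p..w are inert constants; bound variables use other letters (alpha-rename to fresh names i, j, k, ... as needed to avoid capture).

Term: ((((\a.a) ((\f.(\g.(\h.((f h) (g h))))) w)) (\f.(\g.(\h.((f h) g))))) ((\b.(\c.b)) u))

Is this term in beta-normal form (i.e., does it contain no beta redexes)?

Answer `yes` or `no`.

Term: ((((\a.a) ((\f.(\g.(\h.((f h) (g h))))) w)) (\f.(\g.(\h.((f h) g))))) ((\b.(\c.b)) u))
Found 3 beta redex(es).

Answer: no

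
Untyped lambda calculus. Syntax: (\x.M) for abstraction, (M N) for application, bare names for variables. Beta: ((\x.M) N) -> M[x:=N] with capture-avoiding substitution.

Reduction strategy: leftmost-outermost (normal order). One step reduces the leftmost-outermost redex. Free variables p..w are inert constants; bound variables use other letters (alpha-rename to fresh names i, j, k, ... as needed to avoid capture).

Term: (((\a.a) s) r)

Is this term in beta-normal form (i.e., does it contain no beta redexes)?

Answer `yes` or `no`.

Term: (((\a.a) s) r)
Found 1 beta redex(es).

Answer: no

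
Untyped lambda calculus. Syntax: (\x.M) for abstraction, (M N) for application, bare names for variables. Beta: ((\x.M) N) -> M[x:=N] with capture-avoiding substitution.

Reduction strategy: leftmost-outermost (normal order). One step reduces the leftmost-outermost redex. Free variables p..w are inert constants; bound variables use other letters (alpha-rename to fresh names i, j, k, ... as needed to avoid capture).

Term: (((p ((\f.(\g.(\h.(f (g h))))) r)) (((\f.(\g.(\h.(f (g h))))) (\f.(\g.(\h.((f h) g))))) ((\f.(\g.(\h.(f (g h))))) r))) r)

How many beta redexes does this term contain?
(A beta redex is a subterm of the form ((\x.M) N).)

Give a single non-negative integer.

Answer: 3

Derivation:
Term: (((p ((\f.(\g.(\h.(f (g h))))) r)) (((\f.(\g.(\h.(f (g h))))) (\f.(\g.(\h.((f h) g))))) ((\f.(\g.(\h.(f (g h))))) r))) r)
  Redex: ((\f.(\g.(\h.(f (g h))))) r)
  Redex: ((\f.(\g.(\h.(f (g h))))) (\f.(\g.(\h.((f h) g)))))
  Redex: ((\f.(\g.(\h.(f (g h))))) r)
Total redexes: 3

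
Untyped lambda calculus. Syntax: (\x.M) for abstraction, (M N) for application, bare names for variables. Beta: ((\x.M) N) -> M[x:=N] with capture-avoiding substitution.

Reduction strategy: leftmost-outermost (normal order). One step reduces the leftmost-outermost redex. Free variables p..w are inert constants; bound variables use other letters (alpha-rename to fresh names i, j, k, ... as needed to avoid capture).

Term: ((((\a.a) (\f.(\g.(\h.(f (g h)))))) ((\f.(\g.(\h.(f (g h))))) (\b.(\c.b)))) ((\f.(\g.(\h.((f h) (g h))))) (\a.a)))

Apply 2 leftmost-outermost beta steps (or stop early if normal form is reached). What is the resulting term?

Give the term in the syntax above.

Step 0: ((((\a.a) (\f.(\g.(\h.(f (g h)))))) ((\f.(\g.(\h.(f (g h))))) (\b.(\c.b)))) ((\f.(\g.(\h.((f h) (g h))))) (\a.a)))
Step 1: (((\f.(\g.(\h.(f (g h))))) ((\f.(\g.(\h.(f (g h))))) (\b.(\c.b)))) ((\f.(\g.(\h.((f h) (g h))))) (\a.a)))
Step 2: ((\g.(\h.(((\f.(\g.(\h.(f (g h))))) (\b.(\c.b))) (g h)))) ((\f.(\g.(\h.((f h) (g h))))) (\a.a)))

Answer: ((\g.(\h.(((\f.(\g.(\h.(f (g h))))) (\b.(\c.b))) (g h)))) ((\f.(\g.(\h.((f h) (g h))))) (\a.a)))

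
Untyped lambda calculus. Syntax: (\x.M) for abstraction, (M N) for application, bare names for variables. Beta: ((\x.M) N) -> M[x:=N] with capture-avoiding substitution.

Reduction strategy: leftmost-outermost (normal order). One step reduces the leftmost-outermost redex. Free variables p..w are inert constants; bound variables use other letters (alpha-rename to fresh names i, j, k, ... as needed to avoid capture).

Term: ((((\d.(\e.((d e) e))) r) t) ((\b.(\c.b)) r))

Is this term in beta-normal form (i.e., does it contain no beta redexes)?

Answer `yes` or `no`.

Answer: no

Derivation:
Term: ((((\d.(\e.((d e) e))) r) t) ((\b.(\c.b)) r))
Found 2 beta redex(es).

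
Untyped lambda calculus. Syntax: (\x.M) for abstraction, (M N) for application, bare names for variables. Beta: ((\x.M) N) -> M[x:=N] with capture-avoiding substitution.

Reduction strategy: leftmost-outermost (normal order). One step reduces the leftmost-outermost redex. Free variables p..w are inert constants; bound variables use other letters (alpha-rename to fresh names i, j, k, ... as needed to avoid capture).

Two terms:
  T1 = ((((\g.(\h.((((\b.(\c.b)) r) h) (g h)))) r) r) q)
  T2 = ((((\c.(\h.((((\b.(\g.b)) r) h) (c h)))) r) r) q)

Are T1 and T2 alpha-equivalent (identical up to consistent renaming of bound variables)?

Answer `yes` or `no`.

Answer: yes

Derivation:
Term 1: ((((\g.(\h.((((\b.(\c.b)) r) h) (g h)))) r) r) q)
Term 2: ((((\c.(\h.((((\b.(\g.b)) r) h) (c h)))) r) r) q)
Alpha-equivalence: compare structure up to binder renaming.
Result: True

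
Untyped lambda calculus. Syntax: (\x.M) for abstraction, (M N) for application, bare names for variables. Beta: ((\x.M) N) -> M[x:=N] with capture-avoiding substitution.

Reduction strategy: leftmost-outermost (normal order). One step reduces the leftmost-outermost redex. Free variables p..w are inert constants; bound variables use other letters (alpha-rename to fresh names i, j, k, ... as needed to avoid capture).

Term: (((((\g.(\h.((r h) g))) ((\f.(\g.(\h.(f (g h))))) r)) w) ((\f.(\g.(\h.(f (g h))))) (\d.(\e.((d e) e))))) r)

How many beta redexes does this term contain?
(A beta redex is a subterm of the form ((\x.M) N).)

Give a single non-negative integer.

Term: (((((\g.(\h.((r h) g))) ((\f.(\g.(\h.(f (g h))))) r)) w) ((\f.(\g.(\h.(f (g h))))) (\d.(\e.((d e) e))))) r)
  Redex: ((\g.(\h.((r h) g))) ((\f.(\g.(\h.(f (g h))))) r))
  Redex: ((\f.(\g.(\h.(f (g h))))) r)
  Redex: ((\f.(\g.(\h.(f (g h))))) (\d.(\e.((d e) e))))
Total redexes: 3

Answer: 3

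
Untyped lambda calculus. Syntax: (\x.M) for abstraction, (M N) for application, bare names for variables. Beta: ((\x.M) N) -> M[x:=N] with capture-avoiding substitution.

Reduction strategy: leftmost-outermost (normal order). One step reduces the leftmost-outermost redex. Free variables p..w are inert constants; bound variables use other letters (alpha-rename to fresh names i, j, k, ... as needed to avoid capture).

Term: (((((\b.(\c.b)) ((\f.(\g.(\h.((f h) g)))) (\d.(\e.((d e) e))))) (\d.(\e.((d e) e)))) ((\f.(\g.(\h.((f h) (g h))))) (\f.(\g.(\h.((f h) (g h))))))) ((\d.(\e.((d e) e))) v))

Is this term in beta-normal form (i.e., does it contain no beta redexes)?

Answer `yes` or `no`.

Term: (((((\b.(\c.b)) ((\f.(\g.(\h.((f h) g)))) (\d.(\e.((d e) e))))) (\d.(\e.((d e) e)))) ((\f.(\g.(\h.((f h) (g h))))) (\f.(\g.(\h.((f h) (g h))))))) ((\d.(\e.((d e) e))) v))
Found 4 beta redex(es).

Answer: no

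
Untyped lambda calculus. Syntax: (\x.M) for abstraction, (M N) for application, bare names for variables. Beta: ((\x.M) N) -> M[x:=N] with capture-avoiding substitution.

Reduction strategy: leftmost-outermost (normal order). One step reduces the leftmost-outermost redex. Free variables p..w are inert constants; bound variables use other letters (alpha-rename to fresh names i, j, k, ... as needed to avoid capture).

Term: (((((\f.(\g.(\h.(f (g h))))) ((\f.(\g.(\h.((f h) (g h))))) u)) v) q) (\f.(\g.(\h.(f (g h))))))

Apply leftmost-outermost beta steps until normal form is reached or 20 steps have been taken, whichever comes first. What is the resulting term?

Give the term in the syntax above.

Step 0: (((((\f.(\g.(\h.(f (g h))))) ((\f.(\g.(\h.((f h) (g h))))) u)) v) q) (\f.(\g.(\h.(f (g h))))))
Step 1: ((((\g.(\h.(((\f.(\g.(\h.((f h) (g h))))) u) (g h)))) v) q) (\f.(\g.(\h.(f (g h))))))
Step 2: (((\h.(((\f.(\g.(\h.((f h) (g h))))) u) (v h))) q) (\f.(\g.(\h.(f (g h))))))
Step 3: ((((\f.(\g.(\h.((f h) (g h))))) u) (v q)) (\f.(\g.(\h.(f (g h))))))
Step 4: (((\g.(\h.((u h) (g h)))) (v q)) (\f.(\g.(\h.(f (g h))))))
Step 5: ((\h.((u h) ((v q) h))) (\f.(\g.(\h.(f (g h))))))
Step 6: ((u (\f.(\g.(\h.(f (g h)))))) ((v q) (\f.(\g.(\h.(f (g h)))))))

Answer: ((u (\f.(\g.(\h.(f (g h)))))) ((v q) (\f.(\g.(\h.(f (g h)))))))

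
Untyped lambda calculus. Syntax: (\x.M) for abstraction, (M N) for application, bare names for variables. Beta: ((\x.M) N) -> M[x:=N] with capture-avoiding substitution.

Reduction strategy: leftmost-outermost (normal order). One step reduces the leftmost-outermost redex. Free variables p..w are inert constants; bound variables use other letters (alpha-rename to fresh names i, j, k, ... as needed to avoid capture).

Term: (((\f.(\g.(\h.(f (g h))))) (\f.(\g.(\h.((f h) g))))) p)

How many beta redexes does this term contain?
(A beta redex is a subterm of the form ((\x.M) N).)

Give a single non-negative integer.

Term: (((\f.(\g.(\h.(f (g h))))) (\f.(\g.(\h.((f h) g))))) p)
  Redex: ((\f.(\g.(\h.(f (g h))))) (\f.(\g.(\h.((f h) g)))))
Total redexes: 1

Answer: 1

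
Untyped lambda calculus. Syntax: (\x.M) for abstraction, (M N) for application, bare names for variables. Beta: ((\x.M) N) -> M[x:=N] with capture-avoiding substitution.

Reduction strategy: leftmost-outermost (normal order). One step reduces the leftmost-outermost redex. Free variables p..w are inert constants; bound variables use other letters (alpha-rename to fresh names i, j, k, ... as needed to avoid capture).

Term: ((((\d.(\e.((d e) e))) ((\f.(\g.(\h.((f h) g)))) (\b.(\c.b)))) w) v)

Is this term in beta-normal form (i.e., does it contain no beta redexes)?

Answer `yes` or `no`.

Term: ((((\d.(\e.((d e) e))) ((\f.(\g.(\h.((f h) g)))) (\b.(\c.b)))) w) v)
Found 2 beta redex(es).

Answer: no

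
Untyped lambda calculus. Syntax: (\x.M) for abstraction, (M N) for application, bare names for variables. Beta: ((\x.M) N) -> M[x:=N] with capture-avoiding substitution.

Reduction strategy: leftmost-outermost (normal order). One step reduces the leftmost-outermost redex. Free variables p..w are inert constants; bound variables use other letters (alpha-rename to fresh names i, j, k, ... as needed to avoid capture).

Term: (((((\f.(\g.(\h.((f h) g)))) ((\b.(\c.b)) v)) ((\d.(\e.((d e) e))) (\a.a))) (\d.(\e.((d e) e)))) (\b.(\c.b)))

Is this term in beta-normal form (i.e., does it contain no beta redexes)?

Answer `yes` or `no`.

Answer: no

Derivation:
Term: (((((\f.(\g.(\h.((f h) g)))) ((\b.(\c.b)) v)) ((\d.(\e.((d e) e))) (\a.a))) (\d.(\e.((d e) e)))) (\b.(\c.b)))
Found 3 beta redex(es).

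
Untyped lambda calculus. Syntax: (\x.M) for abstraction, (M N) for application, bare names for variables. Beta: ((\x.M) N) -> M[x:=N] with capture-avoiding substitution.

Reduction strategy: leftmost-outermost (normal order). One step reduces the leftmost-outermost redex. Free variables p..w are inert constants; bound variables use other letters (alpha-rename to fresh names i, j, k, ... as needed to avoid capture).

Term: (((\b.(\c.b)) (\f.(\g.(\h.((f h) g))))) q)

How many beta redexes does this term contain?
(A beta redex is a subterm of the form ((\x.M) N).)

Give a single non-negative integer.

Answer: 1

Derivation:
Term: (((\b.(\c.b)) (\f.(\g.(\h.((f h) g))))) q)
  Redex: ((\b.(\c.b)) (\f.(\g.(\h.((f h) g)))))
Total redexes: 1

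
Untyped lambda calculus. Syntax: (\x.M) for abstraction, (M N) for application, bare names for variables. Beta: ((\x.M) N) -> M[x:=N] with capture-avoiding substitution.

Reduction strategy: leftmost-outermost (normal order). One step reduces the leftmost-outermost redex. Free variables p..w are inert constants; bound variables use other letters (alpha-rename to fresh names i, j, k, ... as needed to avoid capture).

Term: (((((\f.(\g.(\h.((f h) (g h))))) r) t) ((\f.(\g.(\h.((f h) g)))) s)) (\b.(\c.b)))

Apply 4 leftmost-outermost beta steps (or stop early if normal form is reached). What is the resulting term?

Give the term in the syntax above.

Answer: (((r (\g.(\h.((s h) g)))) (t ((\f.(\g.(\h.((f h) g)))) s))) (\b.(\c.b)))

Derivation:
Step 0: (((((\f.(\g.(\h.((f h) (g h))))) r) t) ((\f.(\g.(\h.((f h) g)))) s)) (\b.(\c.b)))
Step 1: ((((\g.(\h.((r h) (g h)))) t) ((\f.(\g.(\h.((f h) g)))) s)) (\b.(\c.b)))
Step 2: (((\h.((r h) (t h))) ((\f.(\g.(\h.((f h) g)))) s)) (\b.(\c.b)))
Step 3: (((r ((\f.(\g.(\h.((f h) g)))) s)) (t ((\f.(\g.(\h.((f h) g)))) s))) (\b.(\c.b)))
Step 4: (((r (\g.(\h.((s h) g)))) (t ((\f.(\g.(\h.((f h) g)))) s))) (\b.(\c.b)))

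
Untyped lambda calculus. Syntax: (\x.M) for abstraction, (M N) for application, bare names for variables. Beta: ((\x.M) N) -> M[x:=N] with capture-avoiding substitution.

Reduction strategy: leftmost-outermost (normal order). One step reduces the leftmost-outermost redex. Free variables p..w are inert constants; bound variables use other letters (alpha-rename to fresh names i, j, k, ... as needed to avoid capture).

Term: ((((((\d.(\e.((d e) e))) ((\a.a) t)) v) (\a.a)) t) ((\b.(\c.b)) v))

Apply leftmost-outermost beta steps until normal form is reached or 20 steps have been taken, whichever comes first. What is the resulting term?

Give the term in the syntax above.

Answer: (((((t v) v) (\a.a)) t) (\c.v))

Derivation:
Step 0: ((((((\d.(\e.((d e) e))) ((\a.a) t)) v) (\a.a)) t) ((\b.(\c.b)) v))
Step 1: (((((\e.((((\a.a) t) e) e)) v) (\a.a)) t) ((\b.(\c.b)) v))
Step 2: (((((((\a.a) t) v) v) (\a.a)) t) ((\b.(\c.b)) v))
Step 3: (((((t v) v) (\a.a)) t) ((\b.(\c.b)) v))
Step 4: (((((t v) v) (\a.a)) t) (\c.v))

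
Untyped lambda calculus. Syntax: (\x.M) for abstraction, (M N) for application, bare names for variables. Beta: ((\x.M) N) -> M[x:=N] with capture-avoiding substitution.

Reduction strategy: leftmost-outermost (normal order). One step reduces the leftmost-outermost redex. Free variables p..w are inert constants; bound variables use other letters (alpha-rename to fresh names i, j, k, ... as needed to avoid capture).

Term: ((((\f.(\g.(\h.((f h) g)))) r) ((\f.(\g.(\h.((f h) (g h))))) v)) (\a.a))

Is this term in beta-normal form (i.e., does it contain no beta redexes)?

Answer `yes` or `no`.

Term: ((((\f.(\g.(\h.((f h) g)))) r) ((\f.(\g.(\h.((f h) (g h))))) v)) (\a.a))
Found 2 beta redex(es).

Answer: no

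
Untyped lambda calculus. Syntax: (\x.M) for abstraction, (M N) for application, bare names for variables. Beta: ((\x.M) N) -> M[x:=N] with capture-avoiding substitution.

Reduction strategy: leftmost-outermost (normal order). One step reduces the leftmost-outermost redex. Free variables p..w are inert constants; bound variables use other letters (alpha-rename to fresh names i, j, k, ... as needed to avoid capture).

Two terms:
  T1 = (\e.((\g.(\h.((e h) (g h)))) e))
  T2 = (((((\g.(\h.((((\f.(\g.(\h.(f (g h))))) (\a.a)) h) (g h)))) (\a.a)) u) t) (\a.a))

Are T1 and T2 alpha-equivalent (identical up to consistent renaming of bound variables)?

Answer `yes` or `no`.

Term 1: (\e.((\g.(\h.((e h) (g h)))) e))
Term 2: (((((\g.(\h.((((\f.(\g.(\h.(f (g h))))) (\a.a)) h) (g h)))) (\a.a)) u) t) (\a.a))
Alpha-equivalence: compare structure up to binder renaming.
Result: False

Answer: no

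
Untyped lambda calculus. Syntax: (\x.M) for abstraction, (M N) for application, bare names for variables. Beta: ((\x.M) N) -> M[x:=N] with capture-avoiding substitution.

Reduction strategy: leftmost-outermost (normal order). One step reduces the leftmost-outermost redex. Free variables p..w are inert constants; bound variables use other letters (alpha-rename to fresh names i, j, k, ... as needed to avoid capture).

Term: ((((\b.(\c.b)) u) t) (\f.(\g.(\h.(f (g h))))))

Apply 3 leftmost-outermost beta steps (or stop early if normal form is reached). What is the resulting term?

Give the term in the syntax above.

Step 0: ((((\b.(\c.b)) u) t) (\f.(\g.(\h.(f (g h))))))
Step 1: (((\c.u) t) (\f.(\g.(\h.(f (g h))))))
Step 2: (u (\f.(\g.(\h.(f (g h))))))
Step 3: (normal form reached)

Answer: (u (\f.(\g.(\h.(f (g h))))))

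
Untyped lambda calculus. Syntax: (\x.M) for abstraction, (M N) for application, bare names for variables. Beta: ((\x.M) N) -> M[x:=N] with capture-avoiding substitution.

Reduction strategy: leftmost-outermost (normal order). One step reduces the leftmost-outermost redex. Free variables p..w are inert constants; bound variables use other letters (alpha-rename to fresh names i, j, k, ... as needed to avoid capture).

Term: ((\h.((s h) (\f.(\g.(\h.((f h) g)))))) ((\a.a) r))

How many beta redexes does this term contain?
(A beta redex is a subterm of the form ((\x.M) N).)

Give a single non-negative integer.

Answer: 2

Derivation:
Term: ((\h.((s h) (\f.(\g.(\h.((f h) g)))))) ((\a.a) r))
  Redex: ((\h.((s h) (\f.(\g.(\h.((f h) g)))))) ((\a.a) r))
  Redex: ((\a.a) r)
Total redexes: 2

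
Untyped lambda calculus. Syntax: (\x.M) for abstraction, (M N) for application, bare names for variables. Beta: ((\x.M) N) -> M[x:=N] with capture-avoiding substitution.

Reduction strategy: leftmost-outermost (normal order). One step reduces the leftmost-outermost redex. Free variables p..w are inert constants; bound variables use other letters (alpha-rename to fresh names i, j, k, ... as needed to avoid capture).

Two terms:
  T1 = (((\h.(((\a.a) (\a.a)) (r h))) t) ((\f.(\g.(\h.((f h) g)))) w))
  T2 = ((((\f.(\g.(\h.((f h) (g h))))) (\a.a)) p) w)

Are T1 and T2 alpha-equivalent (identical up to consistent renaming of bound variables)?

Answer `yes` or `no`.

Answer: no

Derivation:
Term 1: (((\h.(((\a.a) (\a.a)) (r h))) t) ((\f.(\g.(\h.((f h) g)))) w))
Term 2: ((((\f.(\g.(\h.((f h) (g h))))) (\a.a)) p) w)
Alpha-equivalence: compare structure up to binder renaming.
Result: False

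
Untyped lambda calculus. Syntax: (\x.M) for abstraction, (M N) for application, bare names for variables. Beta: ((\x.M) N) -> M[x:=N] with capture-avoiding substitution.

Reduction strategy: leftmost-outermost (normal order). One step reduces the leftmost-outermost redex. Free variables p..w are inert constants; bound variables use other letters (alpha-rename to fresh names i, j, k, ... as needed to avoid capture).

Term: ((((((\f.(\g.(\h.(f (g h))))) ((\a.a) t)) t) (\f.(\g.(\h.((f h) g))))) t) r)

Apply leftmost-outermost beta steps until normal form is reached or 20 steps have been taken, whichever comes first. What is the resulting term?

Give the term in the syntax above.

Step 0: ((((((\f.(\g.(\h.(f (g h))))) ((\a.a) t)) t) (\f.(\g.(\h.((f h) g))))) t) r)
Step 1: (((((\g.(\h.(((\a.a) t) (g h)))) t) (\f.(\g.(\h.((f h) g))))) t) r)
Step 2: ((((\h.(((\a.a) t) (t h))) (\f.(\g.(\h.((f h) g))))) t) r)
Step 3: (((((\a.a) t) (t (\f.(\g.(\h.((f h) g)))))) t) r)
Step 4: (((t (t (\f.(\g.(\h.((f h) g)))))) t) r)

Answer: (((t (t (\f.(\g.(\h.((f h) g)))))) t) r)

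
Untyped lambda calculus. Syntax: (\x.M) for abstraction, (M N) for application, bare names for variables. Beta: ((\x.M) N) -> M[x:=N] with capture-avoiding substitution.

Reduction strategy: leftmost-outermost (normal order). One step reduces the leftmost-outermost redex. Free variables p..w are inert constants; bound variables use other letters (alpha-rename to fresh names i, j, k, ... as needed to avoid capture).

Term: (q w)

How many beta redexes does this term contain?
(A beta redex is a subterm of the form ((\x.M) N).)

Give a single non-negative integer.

Term: (q w)
  (no redexes)
Total redexes: 0

Answer: 0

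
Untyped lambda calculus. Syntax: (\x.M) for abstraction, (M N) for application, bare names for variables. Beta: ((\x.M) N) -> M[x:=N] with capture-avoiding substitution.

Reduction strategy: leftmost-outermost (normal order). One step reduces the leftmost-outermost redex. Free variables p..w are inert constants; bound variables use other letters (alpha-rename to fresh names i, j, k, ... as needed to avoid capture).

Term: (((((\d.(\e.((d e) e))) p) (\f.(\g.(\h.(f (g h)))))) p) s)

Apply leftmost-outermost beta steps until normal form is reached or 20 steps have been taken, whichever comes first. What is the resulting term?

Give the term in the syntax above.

Answer: ((((p (\f.(\g.(\h.(f (g h)))))) (\f.(\g.(\h.(f (g h)))))) p) s)

Derivation:
Step 0: (((((\d.(\e.((d e) e))) p) (\f.(\g.(\h.(f (g h)))))) p) s)
Step 1: ((((\e.((p e) e)) (\f.(\g.(\h.(f (g h)))))) p) s)
Step 2: ((((p (\f.(\g.(\h.(f (g h)))))) (\f.(\g.(\h.(f (g h)))))) p) s)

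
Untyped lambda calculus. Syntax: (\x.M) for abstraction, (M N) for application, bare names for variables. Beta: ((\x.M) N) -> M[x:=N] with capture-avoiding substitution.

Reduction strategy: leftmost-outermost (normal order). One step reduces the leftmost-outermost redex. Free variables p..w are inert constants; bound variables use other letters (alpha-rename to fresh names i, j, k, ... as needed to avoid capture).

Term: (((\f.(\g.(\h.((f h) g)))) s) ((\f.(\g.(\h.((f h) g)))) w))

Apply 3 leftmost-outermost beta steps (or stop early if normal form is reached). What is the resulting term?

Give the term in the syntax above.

Answer: (\h.((s h) (\g.(\h.((w h) g)))))

Derivation:
Step 0: (((\f.(\g.(\h.((f h) g)))) s) ((\f.(\g.(\h.((f h) g)))) w))
Step 1: ((\g.(\h.((s h) g))) ((\f.(\g.(\h.((f h) g)))) w))
Step 2: (\h.((s h) ((\f.(\g.(\h.((f h) g)))) w)))
Step 3: (\h.((s h) (\g.(\h.((w h) g)))))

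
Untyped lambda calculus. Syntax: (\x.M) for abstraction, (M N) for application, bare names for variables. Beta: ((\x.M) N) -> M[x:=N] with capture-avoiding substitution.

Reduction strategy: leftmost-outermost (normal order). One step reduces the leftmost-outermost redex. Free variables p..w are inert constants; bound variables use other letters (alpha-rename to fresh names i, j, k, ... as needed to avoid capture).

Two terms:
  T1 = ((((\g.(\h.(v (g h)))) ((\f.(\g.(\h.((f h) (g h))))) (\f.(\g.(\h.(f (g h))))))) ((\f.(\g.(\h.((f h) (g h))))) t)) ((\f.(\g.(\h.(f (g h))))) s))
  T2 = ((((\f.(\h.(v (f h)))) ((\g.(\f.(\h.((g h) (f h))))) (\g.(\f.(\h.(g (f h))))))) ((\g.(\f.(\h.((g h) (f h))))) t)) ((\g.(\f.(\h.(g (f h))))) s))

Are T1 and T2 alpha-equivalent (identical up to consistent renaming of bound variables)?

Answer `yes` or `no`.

Answer: yes

Derivation:
Term 1: ((((\g.(\h.(v (g h)))) ((\f.(\g.(\h.((f h) (g h))))) (\f.(\g.(\h.(f (g h))))))) ((\f.(\g.(\h.((f h) (g h))))) t)) ((\f.(\g.(\h.(f (g h))))) s))
Term 2: ((((\f.(\h.(v (f h)))) ((\g.(\f.(\h.((g h) (f h))))) (\g.(\f.(\h.(g (f h))))))) ((\g.(\f.(\h.((g h) (f h))))) t)) ((\g.(\f.(\h.(g (f h))))) s))
Alpha-equivalence: compare structure up to binder renaming.
Result: True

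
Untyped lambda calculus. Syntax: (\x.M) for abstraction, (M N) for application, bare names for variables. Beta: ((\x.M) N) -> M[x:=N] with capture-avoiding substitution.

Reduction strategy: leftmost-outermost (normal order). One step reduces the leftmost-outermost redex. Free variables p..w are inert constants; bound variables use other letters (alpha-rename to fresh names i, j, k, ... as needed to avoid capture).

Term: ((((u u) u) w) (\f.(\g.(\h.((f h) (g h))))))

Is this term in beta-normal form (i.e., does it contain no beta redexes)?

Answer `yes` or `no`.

Term: ((((u u) u) w) (\f.(\g.(\h.((f h) (g h))))))
No beta redexes found.

Answer: yes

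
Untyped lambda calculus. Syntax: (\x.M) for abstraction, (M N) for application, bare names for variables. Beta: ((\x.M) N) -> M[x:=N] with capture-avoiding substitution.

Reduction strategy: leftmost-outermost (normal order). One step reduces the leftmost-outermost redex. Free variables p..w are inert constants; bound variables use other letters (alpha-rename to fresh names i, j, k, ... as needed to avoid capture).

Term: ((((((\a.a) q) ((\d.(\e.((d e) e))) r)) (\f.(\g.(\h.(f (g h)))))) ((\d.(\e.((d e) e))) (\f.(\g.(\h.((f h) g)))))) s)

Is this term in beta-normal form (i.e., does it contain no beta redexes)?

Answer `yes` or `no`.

Term: ((((((\a.a) q) ((\d.(\e.((d e) e))) r)) (\f.(\g.(\h.(f (g h)))))) ((\d.(\e.((d e) e))) (\f.(\g.(\h.((f h) g)))))) s)
Found 3 beta redex(es).

Answer: no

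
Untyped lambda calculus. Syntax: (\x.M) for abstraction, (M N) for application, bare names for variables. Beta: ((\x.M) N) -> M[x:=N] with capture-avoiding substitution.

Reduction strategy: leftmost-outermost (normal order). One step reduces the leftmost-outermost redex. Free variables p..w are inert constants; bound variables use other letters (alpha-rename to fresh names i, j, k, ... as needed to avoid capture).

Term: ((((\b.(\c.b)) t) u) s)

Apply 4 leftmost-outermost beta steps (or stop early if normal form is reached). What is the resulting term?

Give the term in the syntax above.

Step 0: ((((\b.(\c.b)) t) u) s)
Step 1: (((\c.t) u) s)
Step 2: (t s)
Step 3: (normal form reached)

Answer: (t s)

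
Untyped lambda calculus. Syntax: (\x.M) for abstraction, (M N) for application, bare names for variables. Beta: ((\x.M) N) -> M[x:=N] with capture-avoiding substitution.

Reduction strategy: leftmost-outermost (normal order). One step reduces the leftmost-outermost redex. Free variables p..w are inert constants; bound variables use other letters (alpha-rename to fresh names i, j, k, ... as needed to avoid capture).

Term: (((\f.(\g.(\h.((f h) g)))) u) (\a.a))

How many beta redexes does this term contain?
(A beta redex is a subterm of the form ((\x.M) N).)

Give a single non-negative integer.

Answer: 1

Derivation:
Term: (((\f.(\g.(\h.((f h) g)))) u) (\a.a))
  Redex: ((\f.(\g.(\h.((f h) g)))) u)
Total redexes: 1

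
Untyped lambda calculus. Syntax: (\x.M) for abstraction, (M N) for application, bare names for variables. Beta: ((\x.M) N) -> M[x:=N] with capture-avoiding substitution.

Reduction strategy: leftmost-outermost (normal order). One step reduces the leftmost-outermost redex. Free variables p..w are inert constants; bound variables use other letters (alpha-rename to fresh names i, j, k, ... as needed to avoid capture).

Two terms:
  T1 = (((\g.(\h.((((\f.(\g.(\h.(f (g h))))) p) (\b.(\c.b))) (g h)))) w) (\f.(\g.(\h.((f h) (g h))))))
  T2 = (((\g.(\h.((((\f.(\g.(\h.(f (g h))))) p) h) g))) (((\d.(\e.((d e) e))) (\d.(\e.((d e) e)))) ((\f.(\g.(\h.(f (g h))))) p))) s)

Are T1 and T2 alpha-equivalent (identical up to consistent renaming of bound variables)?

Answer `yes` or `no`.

Answer: no

Derivation:
Term 1: (((\g.(\h.((((\f.(\g.(\h.(f (g h))))) p) (\b.(\c.b))) (g h)))) w) (\f.(\g.(\h.((f h) (g h))))))
Term 2: (((\g.(\h.((((\f.(\g.(\h.(f (g h))))) p) h) g))) (((\d.(\e.((d e) e))) (\d.(\e.((d e) e)))) ((\f.(\g.(\h.(f (g h))))) p))) s)
Alpha-equivalence: compare structure up to binder renaming.
Result: False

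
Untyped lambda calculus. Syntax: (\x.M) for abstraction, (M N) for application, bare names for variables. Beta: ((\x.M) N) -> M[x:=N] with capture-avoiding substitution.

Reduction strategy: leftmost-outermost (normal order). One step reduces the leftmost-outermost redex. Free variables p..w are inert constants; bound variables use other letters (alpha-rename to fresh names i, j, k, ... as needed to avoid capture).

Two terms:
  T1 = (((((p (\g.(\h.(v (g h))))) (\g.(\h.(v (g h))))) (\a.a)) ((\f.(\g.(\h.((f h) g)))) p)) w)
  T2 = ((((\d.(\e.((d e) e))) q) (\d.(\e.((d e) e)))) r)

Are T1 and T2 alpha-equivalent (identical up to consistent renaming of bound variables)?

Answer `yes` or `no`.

Term 1: (((((p (\g.(\h.(v (g h))))) (\g.(\h.(v (g h))))) (\a.a)) ((\f.(\g.(\h.((f h) g)))) p)) w)
Term 2: ((((\d.(\e.((d e) e))) q) (\d.(\e.((d e) e)))) r)
Alpha-equivalence: compare structure up to binder renaming.
Result: False

Answer: no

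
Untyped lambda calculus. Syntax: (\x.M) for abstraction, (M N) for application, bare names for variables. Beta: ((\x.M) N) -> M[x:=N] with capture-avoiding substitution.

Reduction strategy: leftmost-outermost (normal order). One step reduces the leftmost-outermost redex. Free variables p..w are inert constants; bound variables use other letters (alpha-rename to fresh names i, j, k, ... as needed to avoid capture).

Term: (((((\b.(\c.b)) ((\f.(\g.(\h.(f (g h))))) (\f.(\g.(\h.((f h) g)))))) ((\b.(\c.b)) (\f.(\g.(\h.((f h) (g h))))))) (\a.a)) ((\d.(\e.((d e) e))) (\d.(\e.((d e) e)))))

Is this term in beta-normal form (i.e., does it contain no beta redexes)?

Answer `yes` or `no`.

Term: (((((\b.(\c.b)) ((\f.(\g.(\h.(f (g h))))) (\f.(\g.(\h.((f h) g)))))) ((\b.(\c.b)) (\f.(\g.(\h.((f h) (g h))))))) (\a.a)) ((\d.(\e.((d e) e))) (\d.(\e.((d e) e)))))
Found 4 beta redex(es).

Answer: no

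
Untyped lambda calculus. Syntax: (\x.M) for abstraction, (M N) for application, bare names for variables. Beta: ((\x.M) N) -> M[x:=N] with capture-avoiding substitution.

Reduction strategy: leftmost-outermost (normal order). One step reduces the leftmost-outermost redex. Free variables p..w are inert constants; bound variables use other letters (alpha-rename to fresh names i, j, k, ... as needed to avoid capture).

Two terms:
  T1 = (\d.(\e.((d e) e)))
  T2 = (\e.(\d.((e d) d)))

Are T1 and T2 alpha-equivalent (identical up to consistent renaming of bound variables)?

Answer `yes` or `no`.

Term 1: (\d.(\e.((d e) e)))
Term 2: (\e.(\d.((e d) d)))
Alpha-equivalence: compare structure up to binder renaming.
Result: True

Answer: yes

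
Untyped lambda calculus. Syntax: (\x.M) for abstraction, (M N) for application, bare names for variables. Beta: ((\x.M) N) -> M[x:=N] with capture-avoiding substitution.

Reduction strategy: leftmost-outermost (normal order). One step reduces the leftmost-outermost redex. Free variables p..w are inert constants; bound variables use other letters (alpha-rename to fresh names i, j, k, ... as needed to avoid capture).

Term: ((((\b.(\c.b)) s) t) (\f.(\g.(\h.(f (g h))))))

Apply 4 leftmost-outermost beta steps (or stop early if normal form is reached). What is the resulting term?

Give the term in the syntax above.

Step 0: ((((\b.(\c.b)) s) t) (\f.(\g.(\h.(f (g h))))))
Step 1: (((\c.s) t) (\f.(\g.(\h.(f (g h))))))
Step 2: (s (\f.(\g.(\h.(f (g h))))))
Step 3: (normal form reached)

Answer: (s (\f.(\g.(\h.(f (g h))))))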